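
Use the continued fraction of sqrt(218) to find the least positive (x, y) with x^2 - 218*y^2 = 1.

(x, y) = (126003, 8534)

First expand sqrt(218) as a continued fraction. With x_i = (sqrt(218) + m_i)/d_i and (m_0, d_0) = (0, 1): a_0 = floor(sqrt(218)) = 14, since 14^2 = 196 <= 218 < 225 = 15^2.
Iterate m_{i+1} = d_i*a_i - m_i, d_{i+1} = (218 - m_{i+1}^2)/d_i, a_{i+1} = floor((a_0 + m_{i+1})/d_{i+1}):
  m_1 = 1*14 - 0 = 14, d_1 = (218 - 14^2)/1 = 22/1 = 22, a_1 = floor((14 + 14)/22) = 1.
  m_2 = 22*1 - 14 = 8, d_2 = (218 - 8^2)/22 = 154/22 = 7, a_2 = floor((14 + 8)/7) = 3.
  m_3 = 7*3 - 8 = 13, d_3 = (218 - 13^2)/7 = 49/7 = 7, a_3 = floor((14 + 13)/7) = 3.
  m_4 = 7*3 - 13 = 8, d_4 = (218 - 8^2)/7 = 154/7 = 22, a_4 = floor((14 + 8)/22) = 1.
  m_5 = 22*1 - 8 = 14, d_5 = (218 - 14^2)/22 = 22/22 = 1, a_5 = floor((14 + 14)/1) = 28.
  m_6 = 1*28 - 14 = 14, d_6 = (218 - 14^2)/1 = 22/1 = 22: (m_6, d_6) = (m_1, d_1) = (14, 22), so from here the quotients repeat a_1, ..., a_5; the period length is 5.
So sqrt(218) = [14; (1, 3, 3, 1, 28)] with period length k = 5.
k is odd, so (p_{k-1}, q_{k-1}) only solves x^2 - 218y^2 = -1 and the fundamental solution of x^2 - 218y^2 = 1 is (p_{2k-1}, q_{2k-1}) = (p_9, q_9); compute convergents through index 9, running through the period twice.
Convergents (p_i = a_i*p_{i-1} + p_{i-2}, q_i = a_i*q_{i-1} + q_{i-2} with p_{-2}=0, p_{-1}=1, q_{-2}=1, q_{-1}=0):
  i=0: a_0=14, p_0 = 14*1 + 0 = 14, q_0 = 14*0 + 1 = 1.
  i=1: a_1=1, p_1 = 1*14 + 1 = 15, q_1 = 1*1 + 0 = 1.
  i=2: a_2=3, p_2 = 3*15 + 14 = 59, q_2 = 3*1 + 1 = 4.
  i=3: a_3=3, p_3 = 3*59 + 15 = 192, q_3 = 3*4 + 1 = 13.
  i=4: a_4=1, p_4 = 1*192 + 59 = 251, q_4 = 1*13 + 4 = 17.
  i=5: a_5=28, p_5 = 28*251 + 192 = 7220, q_5 = 28*17 + 13 = 489.
  i=6: a_6=1, p_6 = 1*7220 + 251 = 7471, q_6 = 1*489 + 17 = 506.
  i=7: a_7=3, p_7 = 3*7471 + 7220 = 29633, q_7 = 3*506 + 489 = 2007.
  i=8: a_8=3, p_8 = 3*29633 + 7471 = 96370, q_8 = 3*2007 + 506 = 6527.
  i=9: a_9=1, p_9 = 1*96370 + 29633 = 126003, q_9 = 1*6527 + 2007 = 8534.
Indeed p_4^2 - 218*q_4^2 = 63001 - 63002 = -1, not +1.
Check: 126003^2 - 218*8534^2 = 15876756009 - 15876756008 = 1, so (x, y) = (126003, 8534) solves the equation, and by the theorem it is the least positive solution.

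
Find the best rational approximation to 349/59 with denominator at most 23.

Expand x = 349/59 as a continued fraction with the Euclidean algorithm:
  349 = 5*59 + 54, so a_0 = 5.
  59 = 1*54 + 5, so a_1 = 1.
  54 = 10*5 + 4, so a_2 = 10.
  5 = 1*4 + 1, so a_3 = 1.
  4 = 4*1 + 0, so a_4 = 4.
so x = [5; 1, 10, 1, 4].
Convergents (p_i = a_i*p_{i-1} + p_{i-2}, q_i = a_i*q_{i-1} + q_{i-2} with p_{-2}=0, p_{-1}=1, q_{-2}=1, q_{-1}=0), until the denominator exceeds 23:
  i=0: a_0=5, p_0 = 5*1 + 0 = 5, q_0 = 5*0 + 1 = 1.
  i=1: a_1=1, p_1 = 1*5 + 1 = 6, q_1 = 1*1 + 0 = 1.
  i=2: a_2=10, p_2 = 10*6 + 5 = 65, q_2 = 10*1 + 1 = 11.
  i=3: a_3=1, p_3 = 1*65 + 6 = 71, q_3 = 1*11 + 1 = 12.
  i=4: a_4=4, p_4 = 4*71 + 65 = 349, q_4 = 4*12 + 11 = 59.
q_4 = 59 > 23, so the last convergent with denominator <= 23 is p_3/q_3 = 71/12.
The closest fraction with denominator <= 23 is either p_3/q_3 or the intermediate fraction (k*p_3 + p_2)/(k*q_3 + q_2) with the largest k >= 1 whose denominator stays <= 23; these approach x as k grows, and every other convergent or intermediate fraction in range is farther away.
Largest k: floor((23 - q_2)/q_3) = floor((23 - 11)/12) = 1.
That gives (1*71 + 65)/(1*12 + 11) = 136/23.
Compare the errors: |x - 71/12| = |349*12 - 71*59|/(59*12) = 1/708, and |x - 136/23| = |349*23 - 136*59|/(59*23) = 3/1357.
Cross-multiplying, 1*1357 = 1357 < 2124 = 3*708, so 1/708 is smaller: the convergent 71/12 is closer to x than 136/23.

71/12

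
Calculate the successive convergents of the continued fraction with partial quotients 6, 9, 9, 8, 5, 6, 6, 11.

6/1, 55/9, 501/82, 4063/665, 20816/3407, 128959/21107, 794570/130049, 8869229/1451646

Using the convergent recurrence p_i = a_i*p_{i-1} + p_{i-2}, q_i = a_i*q_{i-1} + q_{i-2} with p_{-2}=0, p_{-1}=1, q_{-2}=1, q_{-1}=0:
  i=0: a_0=6, p_0 = 6*1 + 0 = 6, q_0 = 6*0 + 1 = 1.
  i=1: a_1=9, p_1 = 9*6 + 1 = 55, q_1 = 9*1 + 0 = 9.
  i=2: a_2=9, p_2 = 9*55 + 6 = 501, q_2 = 9*9 + 1 = 82.
  i=3: a_3=8, p_3 = 8*501 + 55 = 4063, q_3 = 8*82 + 9 = 665.
  i=4: a_4=5, p_4 = 5*4063 + 501 = 20816, q_4 = 5*665 + 82 = 3407.
  i=5: a_5=6, p_5 = 6*20816 + 4063 = 128959, q_5 = 6*3407 + 665 = 21107.
  i=6: a_6=6, p_6 = 6*128959 + 20816 = 794570, q_6 = 6*21107 + 3407 = 130049.
  i=7: a_7=11, p_7 = 11*794570 + 128959 = 8869229, q_7 = 11*130049 + 21107 = 1451646.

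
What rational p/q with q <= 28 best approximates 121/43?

76/27

Expand x = 121/43 as a continued fraction with the Euclidean algorithm:
  121 = 2*43 + 35, so a_0 = 2.
  43 = 1*35 + 8, so a_1 = 1.
  35 = 4*8 + 3, so a_2 = 4.
  8 = 2*3 + 2, so a_3 = 2.
  3 = 1*2 + 1, so a_4 = 1.
  2 = 2*1 + 0, so a_5 = 2.
so x = [2; 1, 4, 2, 1, 2].
Convergents (p_i = a_i*p_{i-1} + p_{i-2}, q_i = a_i*q_{i-1} + q_{i-2} with p_{-2}=0, p_{-1}=1, q_{-2}=1, q_{-1}=0), until the denominator exceeds 28:
  i=0: a_0=2, p_0 = 2*1 + 0 = 2, q_0 = 2*0 + 1 = 1.
  i=1: a_1=1, p_1 = 1*2 + 1 = 3, q_1 = 1*1 + 0 = 1.
  i=2: a_2=4, p_2 = 4*3 + 2 = 14, q_2 = 4*1 + 1 = 5.
  i=3: a_3=2, p_3 = 2*14 + 3 = 31, q_3 = 2*5 + 1 = 11.
  i=4: a_4=1, p_4 = 1*31 + 14 = 45, q_4 = 1*11 + 5 = 16.
  i=5: a_5=2, p_5 = 2*45 + 31 = 121, q_5 = 2*16 + 11 = 43.
q_5 = 43 > 28, so the last convergent with denominator <= 28 is p_4/q_4 = 45/16.
The closest fraction with denominator <= 28 is either p_4/q_4 or the intermediate fraction (k*p_4 + p_3)/(k*q_4 + q_3) with the largest k >= 1 whose denominator stays <= 28; these approach x as k grows, and every other convergent or intermediate fraction in range is farther away.
Largest k: floor((28 - q_3)/q_4) = floor((28 - 11)/16) = 1.
That gives (1*45 + 31)/(1*16 + 11) = 76/27.
Compare the errors: |x - 45/16| = |121*16 - 45*43|/(43*16) = 1/688, and |x - 76/27| = |121*27 - 76*43|/(43*27) = 1/1161.
Cross-multiplying, 1*688 = 688 < 1161 = 1*1161, so 1/1161 is smaller: the intermediate fraction 76/27 is closer to x than 45/16.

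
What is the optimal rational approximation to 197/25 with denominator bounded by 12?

Expand x = 197/25 as a continued fraction with the Euclidean algorithm:
  197 = 7*25 + 22, so a_0 = 7.
  25 = 1*22 + 3, so a_1 = 1.
  22 = 7*3 + 1, so a_2 = 7.
  3 = 3*1 + 0, so a_3 = 3.
so x = [7; 1, 7, 3].
Convergents (p_i = a_i*p_{i-1} + p_{i-2}, q_i = a_i*q_{i-1} + q_{i-2} with p_{-2}=0, p_{-1}=1, q_{-2}=1, q_{-1}=0), until the denominator exceeds 12:
  i=0: a_0=7, p_0 = 7*1 + 0 = 7, q_0 = 7*0 + 1 = 1.
  i=1: a_1=1, p_1 = 1*7 + 1 = 8, q_1 = 1*1 + 0 = 1.
  i=2: a_2=7, p_2 = 7*8 + 7 = 63, q_2 = 7*1 + 1 = 8.
  i=3: a_3=3, p_3 = 3*63 + 8 = 197, q_3 = 3*8 + 1 = 25.
q_3 = 25 > 12, so the last convergent with denominator <= 12 is p_2/q_2 = 63/8.
The closest fraction with denominator <= 12 is either p_2/q_2 or the intermediate fraction (k*p_2 + p_1)/(k*q_2 + q_1) with the largest k >= 1 whose denominator stays <= 12; these approach x as k grows, and every other convergent or intermediate fraction in range is farther away.
Largest k: floor((12 - q_1)/q_2) = floor((12 - 1)/8) = 1.
That gives (1*63 + 8)/(1*8 + 1) = 71/9.
Compare the errors: |x - 63/8| = |197*8 - 63*25|/(25*8) = 1/200, and |x - 71/9| = |197*9 - 71*25|/(25*9) = 2/225.
Cross-multiplying, 1*225 = 225 < 400 = 2*200, so 1/200 is smaller: the convergent 63/8 is closer to x than 71/9.

63/8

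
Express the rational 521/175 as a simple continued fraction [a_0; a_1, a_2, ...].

Run the Euclidean algorithm on 521 and 175; the successive quotients are the partial quotients a_0, a_1, ... (each step inverts the fractional part left over by the previous one):
  521 = 2*175 + 171, so a_0 = 2.
  175 = 1*171 + 4, so a_1 = 1.
  171 = 42*4 + 3, so a_2 = 42.
  4 = 1*3 + 1, so a_3 = 1.
  3 = 3*1 + 0, so a_4 = 3.
The remainder reaches 0 after 5 divisions, so the expansion has 5 partial quotients, read off in order.

[2; 1, 42, 1, 3]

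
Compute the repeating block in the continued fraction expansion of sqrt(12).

Write x_i = (sqrt(12) + m_i)/d_i with (m_0, d_0) = (0, 1). a_0 = floor(sqrt(12)) = 3, since 3^2 = 9 <= 12 < 16 = 4^2.
Iterate m_{i+1} = d_i*a_i - m_i, d_{i+1} = (12 - m_{i+1}^2)/d_i, a_{i+1} = floor((a_0 + m_{i+1})/d_{i+1}):
  m_1 = 1*3 - 0 = 3, d_1 = (12 - 3^2)/1 = 3/1 = 3, a_1 = floor((3 + 3)/3) = 2.
  m_2 = 3*2 - 3 = 3, d_2 = (12 - 3^2)/3 = 3/3 = 1, a_2 = floor((3 + 3)/1) = 6.
  m_3 = 1*6 - 3 = 3, d_3 = (12 - 3^2)/1 = 3/1 = 3: (m_3, d_3) = (m_1, d_1) = (3, 3), so from here the quotients repeat a_1, a_2; the period length is 2.
Hence the expansion of sqrt(12) is a_0 = 3 followed by the repeating block 2, 6 (period 2).

[3; (2, 6)]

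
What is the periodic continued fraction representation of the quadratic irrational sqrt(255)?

[15; (1, 30)]

Write x_i = (sqrt(255) + m_i)/d_i with (m_0, d_0) = (0, 1). a_0 = floor(sqrt(255)) = 15, since 15^2 = 225 <= 255 < 256 = 16^2.
Iterate m_{i+1} = d_i*a_i - m_i, d_{i+1} = (255 - m_{i+1}^2)/d_i, a_{i+1} = floor((a_0 + m_{i+1})/d_{i+1}):
  m_1 = 1*15 - 0 = 15, d_1 = (255 - 15^2)/1 = 30/1 = 30, a_1 = floor((15 + 15)/30) = 1.
  m_2 = 30*1 - 15 = 15, d_2 = (255 - 15^2)/30 = 30/30 = 1, a_2 = floor((15 + 15)/1) = 30.
  m_3 = 1*30 - 15 = 15, d_3 = (255 - 15^2)/1 = 30/1 = 30: (m_3, d_3) = (m_1, d_1) = (15, 30), so from here the quotients repeat a_1, a_2; the period length is 2.
Hence the expansion of sqrt(255) is a_0 = 15 followed by the repeating block 1, 30 (period 2).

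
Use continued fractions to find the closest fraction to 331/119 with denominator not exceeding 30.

Expand x = 331/119 as a continued fraction with the Euclidean algorithm:
  331 = 2*119 + 93, so a_0 = 2.
  119 = 1*93 + 26, so a_1 = 1.
  93 = 3*26 + 15, so a_2 = 3.
  26 = 1*15 + 11, so a_3 = 1.
  15 = 1*11 + 4, so a_4 = 1.
  11 = 2*4 + 3, so a_5 = 2.
  4 = 1*3 + 1, so a_6 = 1.
  3 = 3*1 + 0, so a_7 = 3.
so x = [2; 1, 3, 1, 1, 2, 1, 3].
Convergents (p_i = a_i*p_{i-1} + p_{i-2}, q_i = a_i*q_{i-1} + q_{i-2} with p_{-2}=0, p_{-1}=1, q_{-2}=1, q_{-1}=0), until the denominator exceeds 30:
  i=0: a_0=2, p_0 = 2*1 + 0 = 2, q_0 = 2*0 + 1 = 1.
  i=1: a_1=1, p_1 = 1*2 + 1 = 3, q_1 = 1*1 + 0 = 1.
  i=2: a_2=3, p_2 = 3*3 + 2 = 11, q_2 = 3*1 + 1 = 4.
  i=3: a_3=1, p_3 = 1*11 + 3 = 14, q_3 = 1*4 + 1 = 5.
  i=4: a_4=1, p_4 = 1*14 + 11 = 25, q_4 = 1*5 + 4 = 9.
  i=5: a_5=2, p_5 = 2*25 + 14 = 64, q_5 = 2*9 + 5 = 23.
  i=6: a_6=1, p_6 = 1*64 + 25 = 89, q_6 = 1*23 + 9 = 32.
q_6 = 32 > 30, so the last convergent with denominator <= 30 is p_5/q_5 = 64/23.
The closest fraction with denominator <= 30 is either p_5/q_5 or the intermediate fraction (k*p_5 + p_4)/(k*q_5 + q_4) with the largest k >= 1 whose denominator stays <= 30; these approach x as k grows, and every other convergent or intermediate fraction in range is farther away.
Largest k: floor((30 - q_4)/q_5) = floor((30 - 9)/23) = 0.
Since k = 0, no intermediate fraction beyond p_5/q_5 has denominator <= 30, so the convergent 64/23 is the closest (its error is |331*23 - 64*119|/(119*23) = 3/2737).

64/23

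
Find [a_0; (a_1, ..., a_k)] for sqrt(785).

Write x_i = (sqrt(785) + m_i)/d_i with (m_0, d_0) = (0, 1). a_0 = floor(sqrt(785)) = 28, since 28^2 = 784 <= 785 < 841 = 29^2.
Iterate m_{i+1} = d_i*a_i - m_i, d_{i+1} = (785 - m_{i+1}^2)/d_i, a_{i+1} = floor((a_0 + m_{i+1})/d_{i+1}):
  m_1 = 1*28 - 0 = 28, d_1 = (785 - 28^2)/1 = 1/1 = 1, a_1 = floor((28 + 28)/1) = 56.
  m_2 = 1*56 - 28 = 28, d_2 = (785 - 28^2)/1 = 1/1 = 1: (m_2, d_2) = (m_1, d_1) = (28, 1), so from here the quotient a_1 repeats; the period length is 1.
Hence the expansion of sqrt(785) is a_0 = 28 followed by the repeating block 56 (period 1).

[28; (56)]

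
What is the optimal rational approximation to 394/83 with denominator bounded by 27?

Expand x = 394/83 as a continued fraction with the Euclidean algorithm:
  394 = 4*83 + 62, so a_0 = 4.
  83 = 1*62 + 21, so a_1 = 1.
  62 = 2*21 + 20, so a_2 = 2.
  21 = 1*20 + 1, so a_3 = 1.
  20 = 20*1 + 0, so a_4 = 20.
so x = [4; 1, 2, 1, 20].
Convergents (p_i = a_i*p_{i-1} + p_{i-2}, q_i = a_i*q_{i-1} + q_{i-2} with p_{-2}=0, p_{-1}=1, q_{-2}=1, q_{-1}=0), until the denominator exceeds 27:
  i=0: a_0=4, p_0 = 4*1 + 0 = 4, q_0 = 4*0 + 1 = 1.
  i=1: a_1=1, p_1 = 1*4 + 1 = 5, q_1 = 1*1 + 0 = 1.
  i=2: a_2=2, p_2 = 2*5 + 4 = 14, q_2 = 2*1 + 1 = 3.
  i=3: a_3=1, p_3 = 1*14 + 5 = 19, q_3 = 1*3 + 1 = 4.
  i=4: a_4=20, p_4 = 20*19 + 14 = 394, q_4 = 20*4 + 3 = 83.
q_4 = 83 > 27, so the last convergent with denominator <= 27 is p_3/q_3 = 19/4.
The closest fraction with denominator <= 27 is either p_3/q_3 or the intermediate fraction (k*p_3 + p_2)/(k*q_3 + q_2) with the largest k >= 1 whose denominator stays <= 27; these approach x as k grows, and every other convergent or intermediate fraction in range is farther away.
Largest k: floor((27 - q_2)/q_3) = floor((27 - 3)/4) = 6.
That gives (6*19 + 14)/(6*4 + 3) = 128/27.
Compare the errors: |x - 19/4| = |394*4 - 19*83|/(83*4) = 1/332, and |x - 128/27| = |394*27 - 128*83|/(83*27) = 14/2241.
Cross-multiplying, 1*2241 = 2241 < 4648 = 14*332, so 1/332 is smaller: the convergent 19/4 is closer to x than 128/27.

19/4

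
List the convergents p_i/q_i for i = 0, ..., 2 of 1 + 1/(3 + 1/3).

Using the convergent recurrence p_i = a_i*p_{i-1} + p_{i-2}, q_i = a_i*q_{i-1} + q_{i-2} with p_{-2}=0, p_{-1}=1, q_{-2}=1, q_{-1}=0:
  i=0: a_0=1, p_0 = 1*1 + 0 = 1, q_0 = 1*0 + 1 = 1.
  i=1: a_1=3, p_1 = 3*1 + 1 = 4, q_1 = 3*1 + 0 = 3.
  i=2: a_2=3, p_2 = 3*4 + 1 = 13, q_2 = 3*3 + 1 = 10.

1/1, 4/3, 13/10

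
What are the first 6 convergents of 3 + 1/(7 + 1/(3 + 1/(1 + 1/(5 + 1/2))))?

3/1, 22/7, 69/22, 91/29, 524/167, 1139/363

Using the convergent recurrence p_i = a_i*p_{i-1} + p_{i-2}, q_i = a_i*q_{i-1} + q_{i-2} with p_{-2}=0, p_{-1}=1, q_{-2}=1, q_{-1}=0:
  i=0: a_0=3, p_0 = 3*1 + 0 = 3, q_0 = 3*0 + 1 = 1.
  i=1: a_1=7, p_1 = 7*3 + 1 = 22, q_1 = 7*1 + 0 = 7.
  i=2: a_2=3, p_2 = 3*22 + 3 = 69, q_2 = 3*7 + 1 = 22.
  i=3: a_3=1, p_3 = 1*69 + 22 = 91, q_3 = 1*22 + 7 = 29.
  i=4: a_4=5, p_4 = 5*91 + 69 = 524, q_4 = 5*29 + 22 = 167.
  i=5: a_5=2, p_5 = 2*524 + 91 = 1139, q_5 = 2*167 + 29 = 363.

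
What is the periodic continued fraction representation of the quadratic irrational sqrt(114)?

[10; (1, 2, 10, 2, 1, 20)]

Write x_i = (sqrt(114) + m_i)/d_i with (m_0, d_0) = (0, 1). a_0 = floor(sqrt(114)) = 10, since 10^2 = 100 <= 114 < 121 = 11^2.
Iterate m_{i+1} = d_i*a_i - m_i, d_{i+1} = (114 - m_{i+1}^2)/d_i, a_{i+1} = floor((a_0 + m_{i+1})/d_{i+1}):
  m_1 = 1*10 - 0 = 10, d_1 = (114 - 10^2)/1 = 14/1 = 14, a_1 = floor((10 + 10)/14) = 1.
  m_2 = 14*1 - 10 = 4, d_2 = (114 - 4^2)/14 = 98/14 = 7, a_2 = floor((10 + 4)/7) = 2.
  m_3 = 7*2 - 4 = 10, d_3 = (114 - 10^2)/7 = 14/7 = 2, a_3 = floor((10 + 10)/2) = 10.
  m_4 = 2*10 - 10 = 10, d_4 = (114 - 10^2)/2 = 14/2 = 7, a_4 = floor((10 + 10)/7) = 2.
  m_5 = 7*2 - 10 = 4, d_5 = (114 - 4^2)/7 = 98/7 = 14, a_5 = floor((10 + 4)/14) = 1.
  m_6 = 14*1 - 4 = 10, d_6 = (114 - 10^2)/14 = 14/14 = 1, a_6 = floor((10 + 10)/1) = 20.
  m_7 = 1*20 - 10 = 10, d_7 = (114 - 10^2)/1 = 14/1 = 14: (m_7, d_7) = (m_1, d_1) = (10, 14), so from here the quotients repeat a_1, ..., a_6; the period length is 6.
Hence the expansion of sqrt(114) is a_0 = 10 followed by the repeating block 1, 2, 10, 2, 1, 20 (period 6).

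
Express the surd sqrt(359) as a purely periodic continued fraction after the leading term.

Write x_i = (sqrt(359) + m_i)/d_i with (m_0, d_0) = (0, 1). a_0 = floor(sqrt(359)) = 18, since 18^2 = 324 <= 359 < 361 = 19^2.
Iterate m_{i+1} = d_i*a_i - m_i, d_{i+1} = (359 - m_{i+1}^2)/d_i, a_{i+1} = floor((a_0 + m_{i+1})/d_{i+1}):
  m_1 = 1*18 - 0 = 18, d_1 = (359 - 18^2)/1 = 35/1 = 35, a_1 = floor((18 + 18)/35) = 1.
  m_2 = 35*1 - 18 = 17, d_2 = (359 - 17^2)/35 = 70/35 = 2, a_2 = floor((18 + 17)/2) = 17.
  m_3 = 2*17 - 17 = 17, d_3 = (359 - 17^2)/2 = 70/2 = 35, a_3 = floor((18 + 17)/35) = 1.
  m_4 = 35*1 - 17 = 18, d_4 = (359 - 18^2)/35 = 35/35 = 1, a_4 = floor((18 + 18)/1) = 36.
  m_5 = 1*36 - 18 = 18, d_5 = (359 - 18^2)/1 = 35/1 = 35: (m_5, d_5) = (m_1, d_1) = (18, 35), so from here the quotients repeat a_1, ..., a_4; the period length is 4.
Hence the expansion of sqrt(359) is a_0 = 18 followed by the repeating block 1, 17, 1, 36 (period 4).

[18; (1, 17, 1, 36)]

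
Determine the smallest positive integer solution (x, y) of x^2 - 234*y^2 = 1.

(x, y) = (5201, 340)

First expand sqrt(234) as a continued fraction. With x_i = (sqrt(234) + m_i)/d_i and (m_0, d_0) = (0, 1): a_0 = floor(sqrt(234)) = 15, since 15^2 = 225 <= 234 < 256 = 16^2.
Iterate m_{i+1} = d_i*a_i - m_i, d_{i+1} = (234 - m_{i+1}^2)/d_i, a_{i+1} = floor((a_0 + m_{i+1})/d_{i+1}):
  m_1 = 1*15 - 0 = 15, d_1 = (234 - 15^2)/1 = 9/1 = 9, a_1 = floor((15 + 15)/9) = 3.
  m_2 = 9*3 - 15 = 12, d_2 = (234 - 12^2)/9 = 90/9 = 10, a_2 = floor((15 + 12)/10) = 2.
  m_3 = 10*2 - 12 = 8, d_3 = (234 - 8^2)/10 = 170/10 = 17, a_3 = floor((15 + 8)/17) = 1.
  m_4 = 17*1 - 8 = 9, d_4 = (234 - 9^2)/17 = 153/17 = 9, a_4 = floor((15 + 9)/9) = 2.
  m_5 = 9*2 - 9 = 9, d_5 = (234 - 9^2)/9 = 153/9 = 17, a_5 = floor((15 + 9)/17) = 1.
  m_6 = 17*1 - 9 = 8, d_6 = (234 - 8^2)/17 = 170/17 = 10, a_6 = floor((15 + 8)/10) = 2.
  m_7 = 10*2 - 8 = 12, d_7 = (234 - 12^2)/10 = 90/10 = 9, a_7 = floor((15 + 12)/9) = 3.
  m_8 = 9*3 - 12 = 15, d_8 = (234 - 15^2)/9 = 9/9 = 1, a_8 = floor((15 + 15)/1) = 30.
  m_9 = 1*30 - 15 = 15, d_9 = (234 - 15^2)/1 = 9/1 = 9: (m_9, d_9) = (m_1, d_1) = (15, 9), so from here the quotients repeat a_1, ..., a_8; the period length is 8.
So sqrt(234) = [15; (3, 2, 1, 2, 1, 2, 3, 30)] with period length k = 8.
k is even, so the fundamental solution of x^2 - 234y^2 = 1 is (p_{k-1}, q_{k-1}) = (p_7, q_7); compute convergents through index 7.
Convergents (p_i = a_i*p_{i-1} + p_{i-2}, q_i = a_i*q_{i-1} + q_{i-2} with p_{-2}=0, p_{-1}=1, q_{-2}=1, q_{-1}=0):
  i=0: a_0=15, p_0 = 15*1 + 0 = 15, q_0 = 15*0 + 1 = 1.
  i=1: a_1=3, p_1 = 3*15 + 1 = 46, q_1 = 3*1 + 0 = 3.
  i=2: a_2=2, p_2 = 2*46 + 15 = 107, q_2 = 2*3 + 1 = 7.
  i=3: a_3=1, p_3 = 1*107 + 46 = 153, q_3 = 1*7 + 3 = 10.
  i=4: a_4=2, p_4 = 2*153 + 107 = 413, q_4 = 2*10 + 7 = 27.
  i=5: a_5=1, p_5 = 1*413 + 153 = 566, q_5 = 1*27 + 10 = 37.
  i=6: a_6=2, p_6 = 2*566 + 413 = 1545, q_6 = 2*37 + 27 = 101.
  i=7: a_7=3, p_7 = 3*1545 + 566 = 5201, q_7 = 3*101 + 37 = 340.
Check: 5201^2 - 234*340^2 = 27050401 - 27050400 = 1, so (x, y) = (5201, 340) solves the equation, and by the theorem it is the least positive solution.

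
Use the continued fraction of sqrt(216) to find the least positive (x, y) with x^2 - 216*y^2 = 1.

(x, y) = (485, 33)

First expand sqrt(216) as a continued fraction. With x_i = (sqrt(216) + m_i)/d_i and (m_0, d_0) = (0, 1): a_0 = floor(sqrt(216)) = 14, since 14^2 = 196 <= 216 < 225 = 15^2.
Iterate m_{i+1} = d_i*a_i - m_i, d_{i+1} = (216 - m_{i+1}^2)/d_i, a_{i+1} = floor((a_0 + m_{i+1})/d_{i+1}):
  m_1 = 1*14 - 0 = 14, d_1 = (216 - 14^2)/1 = 20/1 = 20, a_1 = floor((14 + 14)/20) = 1.
  m_2 = 20*1 - 14 = 6, d_2 = (216 - 6^2)/20 = 180/20 = 9, a_2 = floor((14 + 6)/9) = 2.
  m_3 = 9*2 - 6 = 12, d_3 = (216 - 12^2)/9 = 72/9 = 8, a_3 = floor((14 + 12)/8) = 3.
  m_4 = 8*3 - 12 = 12, d_4 = (216 - 12^2)/8 = 72/8 = 9, a_4 = floor((14 + 12)/9) = 2.
  m_5 = 9*2 - 12 = 6, d_5 = (216 - 6^2)/9 = 180/9 = 20, a_5 = floor((14 + 6)/20) = 1.
  m_6 = 20*1 - 6 = 14, d_6 = (216 - 14^2)/20 = 20/20 = 1, a_6 = floor((14 + 14)/1) = 28.
  m_7 = 1*28 - 14 = 14, d_7 = (216 - 14^2)/1 = 20/1 = 20: (m_7, d_7) = (m_1, d_1) = (14, 20), so from here the quotients repeat a_1, ..., a_6; the period length is 6.
So sqrt(216) = [14; (1, 2, 3, 2, 1, 28)] with period length k = 6.
k is even, so the fundamental solution of x^2 - 216y^2 = 1 is (p_{k-1}, q_{k-1}) = (p_5, q_5); compute convergents through index 5.
Convergents (p_i = a_i*p_{i-1} + p_{i-2}, q_i = a_i*q_{i-1} + q_{i-2} with p_{-2}=0, p_{-1}=1, q_{-2}=1, q_{-1}=0):
  i=0: a_0=14, p_0 = 14*1 + 0 = 14, q_0 = 14*0 + 1 = 1.
  i=1: a_1=1, p_1 = 1*14 + 1 = 15, q_1 = 1*1 + 0 = 1.
  i=2: a_2=2, p_2 = 2*15 + 14 = 44, q_2 = 2*1 + 1 = 3.
  i=3: a_3=3, p_3 = 3*44 + 15 = 147, q_3 = 3*3 + 1 = 10.
  i=4: a_4=2, p_4 = 2*147 + 44 = 338, q_4 = 2*10 + 3 = 23.
  i=5: a_5=1, p_5 = 1*338 + 147 = 485, q_5 = 1*23 + 10 = 33.
Check: 485^2 - 216*33^2 = 235225 - 235224 = 1, so (x, y) = (485, 33) solves the equation, and by the theorem it is the least positive solution.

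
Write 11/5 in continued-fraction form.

[2; 5]

Run the Euclidean algorithm on 11 and 5; the successive quotients are the partial quotients a_0, a_1, ... (each step inverts the fractional part left over by the previous one):
  11 = 2*5 + 1, so a_0 = 2.
  5 = 5*1 + 0, so a_1 = 5.
The remainder reaches 0 after 2 divisions, so the expansion has 2 partial quotients, read off in order.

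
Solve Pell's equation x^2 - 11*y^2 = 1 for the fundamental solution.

First expand sqrt(11) as a continued fraction. With x_i = (sqrt(11) + m_i)/d_i and (m_0, d_0) = (0, 1): a_0 = floor(sqrt(11)) = 3, since 3^2 = 9 <= 11 < 16 = 4^2.
Iterate m_{i+1} = d_i*a_i - m_i, d_{i+1} = (11 - m_{i+1}^2)/d_i, a_{i+1} = floor((a_0 + m_{i+1})/d_{i+1}):
  m_1 = 1*3 - 0 = 3, d_1 = (11 - 3^2)/1 = 2/1 = 2, a_1 = floor((3 + 3)/2) = 3.
  m_2 = 2*3 - 3 = 3, d_2 = (11 - 3^2)/2 = 2/2 = 1, a_2 = floor((3 + 3)/1) = 6.
  m_3 = 1*6 - 3 = 3, d_3 = (11 - 3^2)/1 = 2/1 = 2: (m_3, d_3) = (m_1, d_1) = (3, 2), so from here the quotients repeat a_1, a_2; the period length is 2.
So sqrt(11) = [3; (3, 6)] with period length k = 2.
k is even, so the fundamental solution of x^2 - 11y^2 = 1 is (p_{k-1}, q_{k-1}) = (p_1, q_1); compute convergents through index 1.
Convergents (p_i = a_i*p_{i-1} + p_{i-2}, q_i = a_i*q_{i-1} + q_{i-2} with p_{-2}=0, p_{-1}=1, q_{-2}=1, q_{-1}=0):
  i=0: a_0=3, p_0 = 3*1 + 0 = 3, q_0 = 3*0 + 1 = 1.
  i=1: a_1=3, p_1 = 3*3 + 1 = 10, q_1 = 3*1 + 0 = 3.
Check: 10^2 - 11*3^2 = 100 - 99 = 1, so (x, y) = (10, 3) solves the equation, and by the theorem it is the least positive solution.

(x, y) = (10, 3)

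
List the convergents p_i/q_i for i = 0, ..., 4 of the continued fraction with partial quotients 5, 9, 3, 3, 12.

5/1, 46/9, 143/28, 475/93, 5843/1144

Using the convergent recurrence p_i = a_i*p_{i-1} + p_{i-2}, q_i = a_i*q_{i-1} + q_{i-2} with p_{-2}=0, p_{-1}=1, q_{-2}=1, q_{-1}=0:
  i=0: a_0=5, p_0 = 5*1 + 0 = 5, q_0 = 5*0 + 1 = 1.
  i=1: a_1=9, p_1 = 9*5 + 1 = 46, q_1 = 9*1 + 0 = 9.
  i=2: a_2=3, p_2 = 3*46 + 5 = 143, q_2 = 3*9 + 1 = 28.
  i=3: a_3=3, p_3 = 3*143 + 46 = 475, q_3 = 3*28 + 9 = 93.
  i=4: a_4=12, p_4 = 12*475 + 143 = 5843, q_4 = 12*93 + 28 = 1144.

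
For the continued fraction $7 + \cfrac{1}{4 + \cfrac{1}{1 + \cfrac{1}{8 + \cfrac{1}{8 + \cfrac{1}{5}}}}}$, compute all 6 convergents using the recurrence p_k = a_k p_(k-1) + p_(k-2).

7/1, 29/4, 36/5, 317/44, 2572/357, 13177/1829

Using the convergent recurrence p_i = a_i*p_{i-1} + p_{i-2}, q_i = a_i*q_{i-1} + q_{i-2} with p_{-2}=0, p_{-1}=1, q_{-2}=1, q_{-1}=0:
  i=0: a_0=7, p_0 = 7*1 + 0 = 7, q_0 = 7*0 + 1 = 1.
  i=1: a_1=4, p_1 = 4*7 + 1 = 29, q_1 = 4*1 + 0 = 4.
  i=2: a_2=1, p_2 = 1*29 + 7 = 36, q_2 = 1*4 + 1 = 5.
  i=3: a_3=8, p_3 = 8*36 + 29 = 317, q_3 = 8*5 + 4 = 44.
  i=4: a_4=8, p_4 = 8*317 + 36 = 2572, q_4 = 8*44 + 5 = 357.
  i=5: a_5=5, p_5 = 5*2572 + 317 = 13177, q_5 = 5*357 + 44 = 1829.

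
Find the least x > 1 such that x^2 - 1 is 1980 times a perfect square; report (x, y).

(x, y) = (89, 2)

First expand sqrt(1980) as a continued fraction. With x_i = (sqrt(1980) + m_i)/d_i and (m_0, d_0) = (0, 1): a_0 = floor(sqrt(1980)) = 44, since 44^2 = 1936 <= 1980 < 2025 = 45^2.
Iterate m_{i+1} = d_i*a_i - m_i, d_{i+1} = (1980 - m_{i+1}^2)/d_i, a_{i+1} = floor((a_0 + m_{i+1})/d_{i+1}):
  m_1 = 1*44 - 0 = 44, d_1 = (1980 - 44^2)/1 = 44/1 = 44, a_1 = floor((44 + 44)/44) = 2.
  m_2 = 44*2 - 44 = 44, d_2 = (1980 - 44^2)/44 = 44/44 = 1, a_2 = floor((44 + 44)/1) = 88.
  m_3 = 1*88 - 44 = 44, d_3 = (1980 - 44^2)/1 = 44/1 = 44: (m_3, d_3) = (m_1, d_1) = (44, 44), so from here the quotients repeat a_1, a_2; the period length is 2.
So sqrt(1980) = [44; (2, 88)] with period length k = 2.
k is even, so the fundamental solution of x^2 - 1980y^2 = 1 is (p_{k-1}, q_{k-1}) = (p_1, q_1); compute convergents through index 1.
Convergents (p_i = a_i*p_{i-1} + p_{i-2}, q_i = a_i*q_{i-1} + q_{i-2} with p_{-2}=0, p_{-1}=1, q_{-2}=1, q_{-1}=0):
  i=0: a_0=44, p_0 = 44*1 + 0 = 44, q_0 = 44*0 + 1 = 1.
  i=1: a_1=2, p_1 = 2*44 + 1 = 89, q_1 = 2*1 + 0 = 2.
Check: 89^2 - 1980*2^2 = 7921 - 7920 = 1, so (x, y) = (89, 2) solves the equation, and by the theorem it is the least positive solution.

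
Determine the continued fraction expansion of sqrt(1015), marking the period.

[31; (1, 6, 10, 2, 10, 6, 1, 62)]

Write x_i = (sqrt(1015) + m_i)/d_i with (m_0, d_0) = (0, 1). a_0 = floor(sqrt(1015)) = 31, since 31^2 = 961 <= 1015 < 1024 = 32^2.
Iterate m_{i+1} = d_i*a_i - m_i, d_{i+1} = (1015 - m_{i+1}^2)/d_i, a_{i+1} = floor((a_0 + m_{i+1})/d_{i+1}):
  m_1 = 1*31 - 0 = 31, d_1 = (1015 - 31^2)/1 = 54/1 = 54, a_1 = floor((31 + 31)/54) = 1.
  m_2 = 54*1 - 31 = 23, d_2 = (1015 - 23^2)/54 = 486/54 = 9, a_2 = floor((31 + 23)/9) = 6.
  m_3 = 9*6 - 23 = 31, d_3 = (1015 - 31^2)/9 = 54/9 = 6, a_3 = floor((31 + 31)/6) = 10.
  m_4 = 6*10 - 31 = 29, d_4 = (1015 - 29^2)/6 = 174/6 = 29, a_4 = floor((31 + 29)/29) = 2.
  m_5 = 29*2 - 29 = 29, d_5 = (1015 - 29^2)/29 = 174/29 = 6, a_5 = floor((31 + 29)/6) = 10.
  m_6 = 6*10 - 29 = 31, d_6 = (1015 - 31^2)/6 = 54/6 = 9, a_6 = floor((31 + 31)/9) = 6.
  m_7 = 9*6 - 31 = 23, d_7 = (1015 - 23^2)/9 = 486/9 = 54, a_7 = floor((31 + 23)/54) = 1.
  m_8 = 54*1 - 23 = 31, d_8 = (1015 - 31^2)/54 = 54/54 = 1, a_8 = floor((31 + 31)/1) = 62.
  m_9 = 1*62 - 31 = 31, d_9 = (1015 - 31^2)/1 = 54/1 = 54: (m_9, d_9) = (m_1, d_1) = (31, 54), so from here the quotients repeat a_1, ..., a_8; the period length is 8.
Hence the expansion of sqrt(1015) is a_0 = 31 followed by the repeating block 1, 6, 10, 2, 10, 6, 1, 62 (period 8).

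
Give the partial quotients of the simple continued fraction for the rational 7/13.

Run the Euclidean algorithm on 7 and 13; the successive quotients are the partial quotients a_0, a_1, ... (each step inverts the fractional part left over by the previous one):
  7 = 0*13 + 7, so a_0 = 0.
  13 = 1*7 + 6, so a_1 = 1.
  7 = 1*6 + 1, so a_2 = 1.
  6 = 6*1 + 0, so a_3 = 6.
The remainder reaches 0 after 4 divisions, so the expansion has 4 partial quotients, read off in order.

[0; 1, 1, 6]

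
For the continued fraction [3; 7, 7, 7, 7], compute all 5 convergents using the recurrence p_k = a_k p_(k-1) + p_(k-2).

3/1, 22/7, 157/50, 1121/357, 8004/2549

Using the convergent recurrence p_i = a_i*p_{i-1} + p_{i-2}, q_i = a_i*q_{i-1} + q_{i-2} with p_{-2}=0, p_{-1}=1, q_{-2}=1, q_{-1}=0:
  i=0: a_0=3, p_0 = 3*1 + 0 = 3, q_0 = 3*0 + 1 = 1.
  i=1: a_1=7, p_1 = 7*3 + 1 = 22, q_1 = 7*1 + 0 = 7.
  i=2: a_2=7, p_2 = 7*22 + 3 = 157, q_2 = 7*7 + 1 = 50.
  i=3: a_3=7, p_3 = 7*157 + 22 = 1121, q_3 = 7*50 + 7 = 357.
  i=4: a_4=7, p_4 = 7*1121 + 157 = 8004, q_4 = 7*357 + 50 = 2549.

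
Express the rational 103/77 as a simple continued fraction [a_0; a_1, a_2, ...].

Run the Euclidean algorithm on 103 and 77; the successive quotients are the partial quotients a_0, a_1, ... (each step inverts the fractional part left over by the previous one):
  103 = 1*77 + 26, so a_0 = 1.
  77 = 2*26 + 25, so a_1 = 2.
  26 = 1*25 + 1, so a_2 = 1.
  25 = 25*1 + 0, so a_3 = 25.
The remainder reaches 0 after 4 divisions, so the expansion has 4 partial quotients, read off in order.

[1; 2, 1, 25]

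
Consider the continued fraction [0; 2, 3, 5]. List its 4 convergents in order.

0/1, 1/2, 3/7, 16/37

Using the convergent recurrence p_i = a_i*p_{i-1} + p_{i-2}, q_i = a_i*q_{i-1} + q_{i-2} with p_{-2}=0, p_{-1}=1, q_{-2}=1, q_{-1}=0:
  i=0: a_0=0, p_0 = 0*1 + 0 = 0, q_0 = 0*0 + 1 = 1.
  i=1: a_1=2, p_1 = 2*0 + 1 = 1, q_1 = 2*1 + 0 = 2.
  i=2: a_2=3, p_2 = 3*1 + 0 = 3, q_2 = 3*2 + 1 = 7.
  i=3: a_3=5, p_3 = 5*3 + 1 = 16, q_3 = 5*7 + 2 = 37.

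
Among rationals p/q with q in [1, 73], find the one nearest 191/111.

Expand x = 191/111 as a continued fraction with the Euclidean algorithm:
  191 = 1*111 + 80, so a_0 = 1.
  111 = 1*80 + 31, so a_1 = 1.
  80 = 2*31 + 18, so a_2 = 2.
  31 = 1*18 + 13, so a_3 = 1.
  18 = 1*13 + 5, so a_4 = 1.
  13 = 2*5 + 3, so a_5 = 2.
  5 = 1*3 + 2, so a_6 = 1.
  3 = 1*2 + 1, so a_7 = 1.
  2 = 2*1 + 0, so a_8 = 2.
so x = [1; 1, 2, 1, 1, 2, 1, 1, 2].
Convergents (p_i = a_i*p_{i-1} + p_{i-2}, q_i = a_i*q_{i-1} + q_{i-2} with p_{-2}=0, p_{-1}=1, q_{-2}=1, q_{-1}=0), until the denominator exceeds 73:
  i=0: a_0=1, p_0 = 1*1 + 0 = 1, q_0 = 1*0 + 1 = 1.
  i=1: a_1=1, p_1 = 1*1 + 1 = 2, q_1 = 1*1 + 0 = 1.
  i=2: a_2=2, p_2 = 2*2 + 1 = 5, q_2 = 2*1 + 1 = 3.
  i=3: a_3=1, p_3 = 1*5 + 2 = 7, q_3 = 1*3 + 1 = 4.
  i=4: a_4=1, p_4 = 1*7 + 5 = 12, q_4 = 1*4 + 3 = 7.
  i=5: a_5=2, p_5 = 2*12 + 7 = 31, q_5 = 2*7 + 4 = 18.
  i=6: a_6=1, p_6 = 1*31 + 12 = 43, q_6 = 1*18 + 7 = 25.
  i=7: a_7=1, p_7 = 1*43 + 31 = 74, q_7 = 1*25 + 18 = 43.
  i=8: a_8=2, p_8 = 2*74 + 43 = 191, q_8 = 2*43 + 25 = 111.
q_8 = 111 > 73, so the last convergent with denominator <= 73 is p_7/q_7 = 74/43.
The closest fraction with denominator <= 73 is either p_7/q_7 or the intermediate fraction (k*p_7 + p_6)/(k*q_7 + q_6) with the largest k >= 1 whose denominator stays <= 73; these approach x as k grows, and every other convergent or intermediate fraction in range is farther away.
Largest k: floor((73 - q_6)/q_7) = floor((73 - 25)/43) = 1.
That gives (1*74 + 43)/(1*43 + 25) = 117/68.
Compare the errors: |x - 74/43| = |191*43 - 74*111|/(111*43) = 1/4773, and |x - 117/68| = |191*68 - 117*111|/(111*68) = 1/7548.
Cross-multiplying, 1*4773 = 4773 < 7548 = 1*7548, so 1/7548 is smaller: the intermediate fraction 117/68 is closer to x than 74/43.

117/68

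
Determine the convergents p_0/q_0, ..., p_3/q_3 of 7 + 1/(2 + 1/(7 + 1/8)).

7/1, 15/2, 112/15, 911/122

Using the convergent recurrence p_i = a_i*p_{i-1} + p_{i-2}, q_i = a_i*q_{i-1} + q_{i-2} with p_{-2}=0, p_{-1}=1, q_{-2}=1, q_{-1}=0:
  i=0: a_0=7, p_0 = 7*1 + 0 = 7, q_0 = 7*0 + 1 = 1.
  i=1: a_1=2, p_1 = 2*7 + 1 = 15, q_1 = 2*1 + 0 = 2.
  i=2: a_2=7, p_2 = 7*15 + 7 = 112, q_2 = 7*2 + 1 = 15.
  i=3: a_3=8, p_3 = 8*112 + 15 = 911, q_3 = 8*15 + 2 = 122.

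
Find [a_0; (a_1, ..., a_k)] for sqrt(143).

[11; (1, 22)]

Write x_i = (sqrt(143) + m_i)/d_i with (m_0, d_0) = (0, 1). a_0 = floor(sqrt(143)) = 11, since 11^2 = 121 <= 143 < 144 = 12^2.
Iterate m_{i+1} = d_i*a_i - m_i, d_{i+1} = (143 - m_{i+1}^2)/d_i, a_{i+1} = floor((a_0 + m_{i+1})/d_{i+1}):
  m_1 = 1*11 - 0 = 11, d_1 = (143 - 11^2)/1 = 22/1 = 22, a_1 = floor((11 + 11)/22) = 1.
  m_2 = 22*1 - 11 = 11, d_2 = (143 - 11^2)/22 = 22/22 = 1, a_2 = floor((11 + 11)/1) = 22.
  m_3 = 1*22 - 11 = 11, d_3 = (143 - 11^2)/1 = 22/1 = 22: (m_3, d_3) = (m_1, d_1) = (11, 22), so from here the quotients repeat a_1, a_2; the period length is 2.
Hence the expansion of sqrt(143) is a_0 = 11 followed by the repeating block 1, 22 (period 2).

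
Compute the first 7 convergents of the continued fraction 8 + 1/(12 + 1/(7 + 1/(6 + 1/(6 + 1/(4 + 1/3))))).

8/1, 97/12, 687/85, 4219/522, 26001/3217, 108223/13390, 350670/43387

Using the convergent recurrence p_i = a_i*p_{i-1} + p_{i-2}, q_i = a_i*q_{i-1} + q_{i-2} with p_{-2}=0, p_{-1}=1, q_{-2}=1, q_{-1}=0:
  i=0: a_0=8, p_0 = 8*1 + 0 = 8, q_0 = 8*0 + 1 = 1.
  i=1: a_1=12, p_1 = 12*8 + 1 = 97, q_1 = 12*1 + 0 = 12.
  i=2: a_2=7, p_2 = 7*97 + 8 = 687, q_2 = 7*12 + 1 = 85.
  i=3: a_3=6, p_3 = 6*687 + 97 = 4219, q_3 = 6*85 + 12 = 522.
  i=4: a_4=6, p_4 = 6*4219 + 687 = 26001, q_4 = 6*522 + 85 = 3217.
  i=5: a_5=4, p_5 = 4*26001 + 4219 = 108223, q_5 = 4*3217 + 522 = 13390.
  i=6: a_6=3, p_6 = 3*108223 + 26001 = 350670, q_6 = 3*13390 + 3217 = 43387.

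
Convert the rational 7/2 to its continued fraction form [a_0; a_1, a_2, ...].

[3; 2]

Run the Euclidean algorithm on 7 and 2; the successive quotients are the partial quotients a_0, a_1, ... (each step inverts the fractional part left over by the previous one):
  7 = 3*2 + 1, so a_0 = 3.
  2 = 2*1 + 0, so a_1 = 2.
The remainder reaches 0 after 2 divisions, so the expansion has 2 partial quotients, read off in order.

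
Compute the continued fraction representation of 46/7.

[6; 1, 1, 3]

Run the Euclidean algorithm on 46 and 7; the successive quotients are the partial quotients a_0, a_1, ... (each step inverts the fractional part left over by the previous one):
  46 = 6*7 + 4, so a_0 = 6.
  7 = 1*4 + 3, so a_1 = 1.
  4 = 1*3 + 1, so a_2 = 1.
  3 = 3*1 + 0, so a_3 = 3.
The remainder reaches 0 after 4 divisions, so the expansion has 4 partial quotients, read off in order.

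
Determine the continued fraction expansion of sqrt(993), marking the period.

[31; (1, 1, 20, 1, 1, 62)]

Write x_i = (sqrt(993) + m_i)/d_i with (m_0, d_0) = (0, 1). a_0 = floor(sqrt(993)) = 31, since 31^2 = 961 <= 993 < 1024 = 32^2.
Iterate m_{i+1} = d_i*a_i - m_i, d_{i+1} = (993 - m_{i+1}^2)/d_i, a_{i+1} = floor((a_0 + m_{i+1})/d_{i+1}):
  m_1 = 1*31 - 0 = 31, d_1 = (993 - 31^2)/1 = 32/1 = 32, a_1 = floor((31 + 31)/32) = 1.
  m_2 = 32*1 - 31 = 1, d_2 = (993 - 1^2)/32 = 992/32 = 31, a_2 = floor((31 + 1)/31) = 1.
  m_3 = 31*1 - 1 = 30, d_3 = (993 - 30^2)/31 = 93/31 = 3, a_3 = floor((31 + 30)/3) = 20.
  m_4 = 3*20 - 30 = 30, d_4 = (993 - 30^2)/3 = 93/3 = 31, a_4 = floor((31 + 30)/31) = 1.
  m_5 = 31*1 - 30 = 1, d_5 = (993 - 1^2)/31 = 992/31 = 32, a_5 = floor((31 + 1)/32) = 1.
  m_6 = 32*1 - 1 = 31, d_6 = (993 - 31^2)/32 = 32/32 = 1, a_6 = floor((31 + 31)/1) = 62.
  m_7 = 1*62 - 31 = 31, d_7 = (993 - 31^2)/1 = 32/1 = 32: (m_7, d_7) = (m_1, d_1) = (31, 32), so from here the quotients repeat a_1, ..., a_6; the period length is 6.
Hence the expansion of sqrt(993) is a_0 = 31 followed by the repeating block 1, 1, 20, 1, 1, 62 (period 6).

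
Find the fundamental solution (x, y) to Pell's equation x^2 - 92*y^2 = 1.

(x, y) = (1151, 120)

First expand sqrt(92) as a continued fraction. With x_i = (sqrt(92) + m_i)/d_i and (m_0, d_0) = (0, 1): a_0 = floor(sqrt(92)) = 9, since 9^2 = 81 <= 92 < 100 = 10^2.
Iterate m_{i+1} = d_i*a_i - m_i, d_{i+1} = (92 - m_{i+1}^2)/d_i, a_{i+1} = floor((a_0 + m_{i+1})/d_{i+1}):
  m_1 = 1*9 - 0 = 9, d_1 = (92 - 9^2)/1 = 11/1 = 11, a_1 = floor((9 + 9)/11) = 1.
  m_2 = 11*1 - 9 = 2, d_2 = (92 - 2^2)/11 = 88/11 = 8, a_2 = floor((9 + 2)/8) = 1.
  m_3 = 8*1 - 2 = 6, d_3 = (92 - 6^2)/8 = 56/8 = 7, a_3 = floor((9 + 6)/7) = 2.
  m_4 = 7*2 - 6 = 8, d_4 = (92 - 8^2)/7 = 28/7 = 4, a_4 = floor((9 + 8)/4) = 4.
  m_5 = 4*4 - 8 = 8, d_5 = (92 - 8^2)/4 = 28/4 = 7, a_5 = floor((9 + 8)/7) = 2.
  m_6 = 7*2 - 8 = 6, d_6 = (92 - 6^2)/7 = 56/7 = 8, a_6 = floor((9 + 6)/8) = 1.
  m_7 = 8*1 - 6 = 2, d_7 = (92 - 2^2)/8 = 88/8 = 11, a_7 = floor((9 + 2)/11) = 1.
  m_8 = 11*1 - 2 = 9, d_8 = (92 - 9^2)/11 = 11/11 = 1, a_8 = floor((9 + 9)/1) = 18.
  m_9 = 1*18 - 9 = 9, d_9 = (92 - 9^2)/1 = 11/1 = 11: (m_9, d_9) = (m_1, d_1) = (9, 11), so from here the quotients repeat a_1, ..., a_8; the period length is 8.
So sqrt(92) = [9; (1, 1, 2, 4, 2, 1, 1, 18)] with period length k = 8.
k is even, so the fundamental solution of x^2 - 92y^2 = 1 is (p_{k-1}, q_{k-1}) = (p_7, q_7); compute convergents through index 7.
Convergents (p_i = a_i*p_{i-1} + p_{i-2}, q_i = a_i*q_{i-1} + q_{i-2} with p_{-2}=0, p_{-1}=1, q_{-2}=1, q_{-1}=0):
  i=0: a_0=9, p_0 = 9*1 + 0 = 9, q_0 = 9*0 + 1 = 1.
  i=1: a_1=1, p_1 = 1*9 + 1 = 10, q_1 = 1*1 + 0 = 1.
  i=2: a_2=1, p_2 = 1*10 + 9 = 19, q_2 = 1*1 + 1 = 2.
  i=3: a_3=2, p_3 = 2*19 + 10 = 48, q_3 = 2*2 + 1 = 5.
  i=4: a_4=4, p_4 = 4*48 + 19 = 211, q_4 = 4*5 + 2 = 22.
  i=5: a_5=2, p_5 = 2*211 + 48 = 470, q_5 = 2*22 + 5 = 49.
  i=6: a_6=1, p_6 = 1*470 + 211 = 681, q_6 = 1*49 + 22 = 71.
  i=7: a_7=1, p_7 = 1*681 + 470 = 1151, q_7 = 1*71 + 49 = 120.
Check: 1151^2 - 92*120^2 = 1324801 - 1324800 = 1, so (x, y) = (1151, 120) solves the equation, and by the theorem it is the least positive solution.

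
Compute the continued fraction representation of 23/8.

[2; 1, 7]

Run the Euclidean algorithm on 23 and 8; the successive quotients are the partial quotients a_0, a_1, ... (each step inverts the fractional part left over by the previous one):
  23 = 2*8 + 7, so a_0 = 2.
  8 = 1*7 + 1, so a_1 = 1.
  7 = 7*1 + 0, so a_2 = 7.
The remainder reaches 0 after 3 divisions, so the expansion has 3 partial quotients, read off in order.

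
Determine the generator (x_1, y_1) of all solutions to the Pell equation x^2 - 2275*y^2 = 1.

First expand sqrt(2275) as a continued fraction. With x_i = (sqrt(2275) + m_i)/d_i and (m_0, d_0) = (0, 1): a_0 = floor(sqrt(2275)) = 47, since 47^2 = 2209 <= 2275 < 2304 = 48^2.
Iterate m_{i+1} = d_i*a_i - m_i, d_{i+1} = (2275 - m_{i+1}^2)/d_i, a_{i+1} = floor((a_0 + m_{i+1})/d_{i+1}):
  m_1 = 1*47 - 0 = 47, d_1 = (2275 - 47^2)/1 = 66/1 = 66, a_1 = floor((47 + 47)/66) = 1.
  m_2 = 66*1 - 47 = 19, d_2 = (2275 - 19^2)/66 = 1914/66 = 29, a_2 = floor((47 + 19)/29) = 2.
  m_3 = 29*2 - 19 = 39, d_3 = (2275 - 39^2)/29 = 754/29 = 26, a_3 = floor((47 + 39)/26) = 3.
  m_4 = 26*3 - 39 = 39, d_4 = (2275 - 39^2)/26 = 754/26 = 29, a_4 = floor((47 + 39)/29) = 2.
  m_5 = 29*2 - 39 = 19, d_5 = (2275 - 19^2)/29 = 1914/29 = 66, a_5 = floor((47 + 19)/66) = 1.
  m_6 = 66*1 - 19 = 47, d_6 = (2275 - 47^2)/66 = 66/66 = 1, a_6 = floor((47 + 47)/1) = 94.
  m_7 = 1*94 - 47 = 47, d_7 = (2275 - 47^2)/1 = 66/1 = 66: (m_7, d_7) = (m_1, d_1) = (47, 66), so from here the quotients repeat a_1, ..., a_6; the period length is 6.
So sqrt(2275) = [47; (1, 2, 3, 2, 1, 94)] with period length k = 6.
k is even, so the fundamental solution of x^2 - 2275y^2 = 1 is (p_{k-1}, q_{k-1}) = (p_5, q_5); compute convergents through index 5.
Convergents (p_i = a_i*p_{i-1} + p_{i-2}, q_i = a_i*q_{i-1} + q_{i-2} with p_{-2}=0, p_{-1}=1, q_{-2}=1, q_{-1}=0):
  i=0: a_0=47, p_0 = 47*1 + 0 = 47, q_0 = 47*0 + 1 = 1.
  i=1: a_1=1, p_1 = 1*47 + 1 = 48, q_1 = 1*1 + 0 = 1.
  i=2: a_2=2, p_2 = 2*48 + 47 = 143, q_2 = 2*1 + 1 = 3.
  i=3: a_3=3, p_3 = 3*143 + 48 = 477, q_3 = 3*3 + 1 = 10.
  i=4: a_4=2, p_4 = 2*477 + 143 = 1097, q_4 = 2*10 + 3 = 23.
  i=5: a_5=1, p_5 = 1*1097 + 477 = 1574, q_5 = 1*23 + 10 = 33.
Check: 1574^2 - 2275*33^2 = 2477476 - 2477475 = 1, so (x, y) = (1574, 33) solves the equation, and by the theorem it is the least positive solution.

(x, y) = (1574, 33)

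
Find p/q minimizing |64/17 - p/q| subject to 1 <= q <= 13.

49/13

Expand x = 64/17 as a continued fraction with the Euclidean algorithm:
  64 = 3*17 + 13, so a_0 = 3.
  17 = 1*13 + 4, so a_1 = 1.
  13 = 3*4 + 1, so a_2 = 3.
  4 = 4*1 + 0, so a_3 = 4.
so x = [3; 1, 3, 4].
Convergents (p_i = a_i*p_{i-1} + p_{i-2}, q_i = a_i*q_{i-1} + q_{i-2} with p_{-2}=0, p_{-1}=1, q_{-2}=1, q_{-1}=0), until the denominator exceeds 13:
  i=0: a_0=3, p_0 = 3*1 + 0 = 3, q_0 = 3*0 + 1 = 1.
  i=1: a_1=1, p_1 = 1*3 + 1 = 4, q_1 = 1*1 + 0 = 1.
  i=2: a_2=3, p_2 = 3*4 + 3 = 15, q_2 = 3*1 + 1 = 4.
  i=3: a_3=4, p_3 = 4*15 + 4 = 64, q_3 = 4*4 + 1 = 17.
q_3 = 17 > 13, so the last convergent with denominator <= 13 is p_2/q_2 = 15/4.
The closest fraction with denominator <= 13 is either p_2/q_2 or the intermediate fraction (k*p_2 + p_1)/(k*q_2 + q_1) with the largest k >= 1 whose denominator stays <= 13; these approach x as k grows, and every other convergent or intermediate fraction in range is farther away.
Largest k: floor((13 - q_1)/q_2) = floor((13 - 1)/4) = 3.
That gives (3*15 + 4)/(3*4 + 1) = 49/13.
Compare the errors: |x - 15/4| = |64*4 - 15*17|/(17*4) = 1/68, and |x - 49/13| = |64*13 - 49*17|/(17*13) = 1/221.
Cross-multiplying, 1*68 = 68 < 221 = 1*221, so 1/221 is smaller: the intermediate fraction 49/13 is closer to x than 15/4.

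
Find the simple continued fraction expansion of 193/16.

[12; 16]

Run the Euclidean algorithm on 193 and 16; the successive quotients are the partial quotients a_0, a_1, ... (each step inverts the fractional part left over by the previous one):
  193 = 12*16 + 1, so a_0 = 12.
  16 = 16*1 + 0, so a_1 = 16.
The remainder reaches 0 after 2 divisions, so the expansion has 2 partial quotients, read off in order.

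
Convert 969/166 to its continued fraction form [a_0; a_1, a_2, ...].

[5; 1, 5, 6, 1, 3]

Run the Euclidean algorithm on 969 and 166; the successive quotients are the partial quotients a_0, a_1, ... (each step inverts the fractional part left over by the previous one):
  969 = 5*166 + 139, so a_0 = 5.
  166 = 1*139 + 27, so a_1 = 1.
  139 = 5*27 + 4, so a_2 = 5.
  27 = 6*4 + 3, so a_3 = 6.
  4 = 1*3 + 1, so a_4 = 1.
  3 = 3*1 + 0, so a_5 = 3.
The remainder reaches 0 after 6 divisions, so the expansion has 6 partial quotients, read off in order.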